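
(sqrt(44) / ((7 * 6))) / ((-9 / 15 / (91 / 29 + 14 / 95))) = -431 * sqrt(11) / 1653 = -0.86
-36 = -36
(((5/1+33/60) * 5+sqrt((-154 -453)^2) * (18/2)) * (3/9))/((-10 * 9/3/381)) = -929767/40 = -23244.18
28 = 28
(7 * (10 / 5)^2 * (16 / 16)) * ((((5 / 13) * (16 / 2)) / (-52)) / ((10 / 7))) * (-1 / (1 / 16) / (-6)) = -1568 / 507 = -3.09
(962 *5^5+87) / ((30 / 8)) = 12025348 / 15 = 801689.87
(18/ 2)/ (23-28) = -9/ 5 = -1.80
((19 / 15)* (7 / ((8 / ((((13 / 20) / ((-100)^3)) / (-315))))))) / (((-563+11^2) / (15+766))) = -14839 / 3672000000000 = -0.00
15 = 15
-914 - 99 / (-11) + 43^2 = 944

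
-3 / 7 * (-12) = 36 / 7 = 5.14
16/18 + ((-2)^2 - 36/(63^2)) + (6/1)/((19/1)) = 43534/8379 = 5.20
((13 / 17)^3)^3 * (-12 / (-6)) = 21208998746 / 118587876497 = 0.18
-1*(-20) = 20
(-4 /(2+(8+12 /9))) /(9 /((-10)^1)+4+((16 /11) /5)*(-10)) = -220 /119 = -1.85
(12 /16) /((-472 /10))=-15 /944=-0.02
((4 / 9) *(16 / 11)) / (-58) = -32 / 2871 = -0.01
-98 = -98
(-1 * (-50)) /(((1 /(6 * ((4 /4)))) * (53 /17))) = 5100 /53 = 96.23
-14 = -14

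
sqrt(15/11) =sqrt(165)/11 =1.17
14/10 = 7/5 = 1.40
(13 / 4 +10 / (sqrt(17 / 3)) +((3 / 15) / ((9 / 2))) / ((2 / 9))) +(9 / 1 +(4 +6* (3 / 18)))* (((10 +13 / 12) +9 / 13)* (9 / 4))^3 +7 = 10* sqrt(51) / 17 +5858368770661 / 22497280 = 260407.63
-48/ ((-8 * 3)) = 2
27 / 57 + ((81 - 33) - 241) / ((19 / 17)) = -3272 / 19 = -172.21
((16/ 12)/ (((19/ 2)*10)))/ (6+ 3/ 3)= 4/ 1995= 0.00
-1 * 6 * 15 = -90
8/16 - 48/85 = -11/170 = -0.06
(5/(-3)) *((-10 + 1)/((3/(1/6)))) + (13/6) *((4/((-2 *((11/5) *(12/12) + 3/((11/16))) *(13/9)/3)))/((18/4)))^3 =39466273445/47704523334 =0.83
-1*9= -9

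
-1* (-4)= 4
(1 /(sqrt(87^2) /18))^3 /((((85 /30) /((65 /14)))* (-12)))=-3510 /2902291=-0.00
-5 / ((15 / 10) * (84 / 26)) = -65 / 63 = -1.03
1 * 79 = 79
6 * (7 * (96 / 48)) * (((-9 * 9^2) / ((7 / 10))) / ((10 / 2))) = -17496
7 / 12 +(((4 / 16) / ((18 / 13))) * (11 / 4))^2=68833 / 82944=0.83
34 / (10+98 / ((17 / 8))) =289 / 477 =0.61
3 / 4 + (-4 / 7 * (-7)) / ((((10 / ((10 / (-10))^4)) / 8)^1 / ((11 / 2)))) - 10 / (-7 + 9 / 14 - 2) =19.55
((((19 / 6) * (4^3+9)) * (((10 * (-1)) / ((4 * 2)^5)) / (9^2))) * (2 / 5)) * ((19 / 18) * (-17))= 448001 / 71663616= 0.01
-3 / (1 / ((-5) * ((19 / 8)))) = 285 / 8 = 35.62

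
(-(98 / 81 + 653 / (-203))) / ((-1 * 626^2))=-32999 / 6443617068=-0.00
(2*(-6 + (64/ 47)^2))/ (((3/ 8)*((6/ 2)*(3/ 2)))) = -293056/ 59643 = -4.91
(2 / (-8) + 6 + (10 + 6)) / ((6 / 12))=87 / 2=43.50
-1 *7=-7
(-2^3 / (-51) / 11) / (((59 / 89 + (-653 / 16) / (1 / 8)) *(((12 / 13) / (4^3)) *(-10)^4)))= -18512 / 61007698125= -0.00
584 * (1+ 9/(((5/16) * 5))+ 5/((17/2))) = 1823832/425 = 4291.37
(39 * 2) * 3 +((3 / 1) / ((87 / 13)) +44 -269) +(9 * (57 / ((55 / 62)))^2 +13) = 3261638991 / 87725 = 37180.27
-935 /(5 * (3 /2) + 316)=-2.89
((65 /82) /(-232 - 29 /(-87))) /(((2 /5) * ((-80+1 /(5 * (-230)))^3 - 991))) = 74142656250 /4446477082006304699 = 0.00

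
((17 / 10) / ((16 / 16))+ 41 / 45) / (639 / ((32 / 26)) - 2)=376 / 74475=0.01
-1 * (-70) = 70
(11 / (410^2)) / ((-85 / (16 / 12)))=-11 / 10716375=-0.00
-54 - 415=-469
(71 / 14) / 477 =0.01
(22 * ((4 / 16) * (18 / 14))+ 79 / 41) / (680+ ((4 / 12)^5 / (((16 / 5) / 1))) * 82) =0.01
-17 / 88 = -0.19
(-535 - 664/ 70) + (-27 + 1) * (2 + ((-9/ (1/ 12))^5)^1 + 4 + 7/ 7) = 13370885473453/ 35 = 382025299241.51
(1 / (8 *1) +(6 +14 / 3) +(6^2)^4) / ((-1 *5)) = -335925.36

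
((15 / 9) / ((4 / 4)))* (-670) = -3350 / 3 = -1116.67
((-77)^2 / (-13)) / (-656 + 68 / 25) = 0.70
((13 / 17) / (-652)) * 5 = -65 / 11084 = -0.01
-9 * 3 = -27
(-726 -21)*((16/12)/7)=-996/7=-142.29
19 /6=3.17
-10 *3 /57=-10 /19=-0.53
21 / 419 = 0.05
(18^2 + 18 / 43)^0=1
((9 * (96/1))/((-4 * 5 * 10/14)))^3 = -3456649728/15625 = -221225.58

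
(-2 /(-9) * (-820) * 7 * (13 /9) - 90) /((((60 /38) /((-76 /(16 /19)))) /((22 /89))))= 27303.91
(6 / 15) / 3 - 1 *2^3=-118 / 15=-7.87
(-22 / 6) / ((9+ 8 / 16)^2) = -44 / 1083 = -0.04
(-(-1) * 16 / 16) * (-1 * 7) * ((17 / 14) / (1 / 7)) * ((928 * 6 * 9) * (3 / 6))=-1490832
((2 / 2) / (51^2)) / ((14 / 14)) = 1 / 2601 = 0.00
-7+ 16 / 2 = 1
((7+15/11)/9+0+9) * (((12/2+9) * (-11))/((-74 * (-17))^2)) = -4915/4747692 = -0.00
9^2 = 81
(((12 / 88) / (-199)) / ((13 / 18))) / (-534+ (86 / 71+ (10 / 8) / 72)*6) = 92016 / 51073172293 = 0.00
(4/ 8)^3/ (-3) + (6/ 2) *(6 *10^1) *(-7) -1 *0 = -30241/ 24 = -1260.04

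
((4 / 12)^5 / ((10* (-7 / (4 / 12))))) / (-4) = 1 / 204120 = 0.00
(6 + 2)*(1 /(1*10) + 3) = 124 /5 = 24.80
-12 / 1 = -12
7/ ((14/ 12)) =6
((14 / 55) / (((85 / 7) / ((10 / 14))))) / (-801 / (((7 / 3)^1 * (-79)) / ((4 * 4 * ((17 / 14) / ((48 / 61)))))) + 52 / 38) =2059372 / 14944474325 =0.00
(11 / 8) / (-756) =-11 / 6048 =-0.00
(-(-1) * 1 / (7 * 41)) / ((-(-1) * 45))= 1 / 12915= 0.00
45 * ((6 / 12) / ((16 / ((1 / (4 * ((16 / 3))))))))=135 / 2048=0.07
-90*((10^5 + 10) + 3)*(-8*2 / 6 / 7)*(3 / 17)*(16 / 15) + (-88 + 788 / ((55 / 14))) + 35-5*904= 4195931643 / 6545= 641089.63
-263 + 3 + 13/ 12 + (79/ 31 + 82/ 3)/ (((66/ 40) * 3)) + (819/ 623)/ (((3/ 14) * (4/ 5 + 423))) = -135096871061/ 534263796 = -252.87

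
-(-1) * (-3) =-3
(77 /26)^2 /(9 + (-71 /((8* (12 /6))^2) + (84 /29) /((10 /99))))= 0.23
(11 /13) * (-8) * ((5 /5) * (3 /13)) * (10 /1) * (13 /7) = -2640 /91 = -29.01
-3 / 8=-0.38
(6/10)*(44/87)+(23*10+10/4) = 67513/290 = 232.80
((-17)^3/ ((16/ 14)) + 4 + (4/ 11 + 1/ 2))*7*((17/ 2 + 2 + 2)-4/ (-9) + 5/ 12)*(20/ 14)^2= -4543922825/ 5544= -819610.90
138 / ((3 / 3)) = 138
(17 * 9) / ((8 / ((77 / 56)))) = 1683 / 64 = 26.30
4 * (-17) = -68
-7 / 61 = -0.11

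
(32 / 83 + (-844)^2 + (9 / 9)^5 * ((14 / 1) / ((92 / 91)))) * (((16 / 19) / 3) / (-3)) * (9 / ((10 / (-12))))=130548153168 / 181355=719848.66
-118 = -118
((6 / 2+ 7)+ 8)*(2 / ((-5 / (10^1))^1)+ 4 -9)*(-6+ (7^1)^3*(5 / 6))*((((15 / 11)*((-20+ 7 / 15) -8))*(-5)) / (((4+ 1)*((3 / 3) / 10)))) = -187225290 / 11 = -17020480.91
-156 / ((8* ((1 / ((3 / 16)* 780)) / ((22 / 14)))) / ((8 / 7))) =-250965 / 49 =-5121.73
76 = 76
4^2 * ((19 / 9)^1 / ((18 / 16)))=2432 / 81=30.02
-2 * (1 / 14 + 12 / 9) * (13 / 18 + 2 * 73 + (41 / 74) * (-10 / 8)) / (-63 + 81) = -22.79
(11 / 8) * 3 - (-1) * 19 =185 / 8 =23.12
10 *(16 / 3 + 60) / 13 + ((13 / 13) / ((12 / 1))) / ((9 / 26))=35449 / 702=50.50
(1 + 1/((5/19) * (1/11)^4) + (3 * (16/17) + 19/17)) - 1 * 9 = 4728698/85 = 55631.74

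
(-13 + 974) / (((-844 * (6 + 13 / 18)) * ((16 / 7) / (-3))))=181629 / 816992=0.22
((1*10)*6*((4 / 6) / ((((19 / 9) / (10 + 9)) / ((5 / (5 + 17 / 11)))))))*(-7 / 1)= -1925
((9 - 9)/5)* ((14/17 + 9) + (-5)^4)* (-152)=0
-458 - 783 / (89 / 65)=-91657 / 89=-1029.85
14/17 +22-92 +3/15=-5863/85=-68.98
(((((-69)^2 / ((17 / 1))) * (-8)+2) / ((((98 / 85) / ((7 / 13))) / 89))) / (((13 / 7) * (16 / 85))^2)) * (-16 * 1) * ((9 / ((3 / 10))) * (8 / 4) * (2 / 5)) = 1284657850875 / 4394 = 292366374.80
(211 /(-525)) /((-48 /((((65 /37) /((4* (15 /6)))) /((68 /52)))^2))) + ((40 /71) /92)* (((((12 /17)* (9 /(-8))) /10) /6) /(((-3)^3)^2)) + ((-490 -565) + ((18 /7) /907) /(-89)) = -49916051195423345097199 /47313797945578516800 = -1055.00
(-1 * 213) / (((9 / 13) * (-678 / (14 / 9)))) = 6461 / 9153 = 0.71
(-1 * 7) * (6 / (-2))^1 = 21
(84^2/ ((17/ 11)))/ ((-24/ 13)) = -42042/ 17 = -2473.06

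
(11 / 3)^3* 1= 1331 / 27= 49.30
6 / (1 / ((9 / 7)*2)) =108 / 7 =15.43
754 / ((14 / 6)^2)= 138.49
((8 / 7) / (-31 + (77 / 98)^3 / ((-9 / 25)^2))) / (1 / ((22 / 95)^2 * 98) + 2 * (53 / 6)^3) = -325309146624 / 10696714798964569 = -0.00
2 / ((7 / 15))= 30 / 7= 4.29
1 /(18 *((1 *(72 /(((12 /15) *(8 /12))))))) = 1 /2430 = 0.00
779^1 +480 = 1259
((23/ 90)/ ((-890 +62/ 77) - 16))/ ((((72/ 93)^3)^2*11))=-142888092641/ 1198788968448000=-0.00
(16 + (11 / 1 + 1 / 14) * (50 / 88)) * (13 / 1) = 178503 / 616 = 289.78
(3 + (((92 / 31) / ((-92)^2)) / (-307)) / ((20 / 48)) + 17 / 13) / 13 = 61289441 / 184962895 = 0.33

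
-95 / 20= -19 / 4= -4.75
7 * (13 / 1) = 91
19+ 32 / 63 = 1229 / 63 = 19.51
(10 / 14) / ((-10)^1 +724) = 5 / 4998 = 0.00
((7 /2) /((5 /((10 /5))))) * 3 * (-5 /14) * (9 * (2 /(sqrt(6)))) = -9 * sqrt(6) /2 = -11.02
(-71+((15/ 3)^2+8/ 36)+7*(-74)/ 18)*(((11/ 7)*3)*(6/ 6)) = -7381/ 21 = -351.48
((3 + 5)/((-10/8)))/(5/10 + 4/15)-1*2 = -238/23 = -10.35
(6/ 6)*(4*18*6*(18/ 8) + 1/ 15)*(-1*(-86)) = 1253966/ 15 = 83597.73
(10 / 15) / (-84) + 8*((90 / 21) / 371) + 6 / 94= 325841 / 2197062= 0.15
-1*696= -696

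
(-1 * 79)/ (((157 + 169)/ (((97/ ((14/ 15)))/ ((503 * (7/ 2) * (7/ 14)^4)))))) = -919560/ 4017461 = -0.23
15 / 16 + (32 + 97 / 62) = 17113 / 496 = 34.50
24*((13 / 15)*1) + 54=374 / 5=74.80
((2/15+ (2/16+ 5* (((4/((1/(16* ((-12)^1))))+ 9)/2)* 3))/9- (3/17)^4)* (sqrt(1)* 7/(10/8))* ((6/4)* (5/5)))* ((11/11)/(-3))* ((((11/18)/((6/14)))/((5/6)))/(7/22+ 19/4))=112730058750463/188579977875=597.78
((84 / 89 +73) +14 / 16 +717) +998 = 1274351 / 712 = 1789.82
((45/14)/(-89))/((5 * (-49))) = 9/61054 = 0.00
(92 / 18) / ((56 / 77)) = 7.03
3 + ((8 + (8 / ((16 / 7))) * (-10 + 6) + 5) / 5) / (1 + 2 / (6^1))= 57 / 20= 2.85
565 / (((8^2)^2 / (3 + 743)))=210745 / 2048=102.90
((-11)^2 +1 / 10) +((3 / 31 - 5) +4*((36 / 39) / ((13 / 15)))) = 6310749 / 52390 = 120.46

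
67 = 67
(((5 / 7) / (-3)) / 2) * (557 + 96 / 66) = -30715 / 462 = -66.48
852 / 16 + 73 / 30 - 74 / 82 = 134761 / 2460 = 54.78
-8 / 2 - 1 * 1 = -5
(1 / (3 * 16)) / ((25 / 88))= 11 / 150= 0.07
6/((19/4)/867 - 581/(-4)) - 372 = -93686352/251873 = -371.96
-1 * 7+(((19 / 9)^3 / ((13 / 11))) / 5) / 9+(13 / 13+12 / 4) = -1203946 / 426465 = -2.82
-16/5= -3.20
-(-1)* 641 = 641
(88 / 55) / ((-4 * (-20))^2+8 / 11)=11 / 44005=0.00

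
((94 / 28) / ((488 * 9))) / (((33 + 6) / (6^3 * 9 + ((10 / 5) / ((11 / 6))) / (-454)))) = 38024269 / 997980984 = 0.04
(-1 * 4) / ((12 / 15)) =-5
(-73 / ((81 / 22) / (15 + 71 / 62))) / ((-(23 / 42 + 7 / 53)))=596421826 / 1266381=470.97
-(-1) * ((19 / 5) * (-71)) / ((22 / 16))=-10792 / 55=-196.22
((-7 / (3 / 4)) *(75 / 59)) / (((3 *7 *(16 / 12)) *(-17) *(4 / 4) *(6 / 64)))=800 / 3009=0.27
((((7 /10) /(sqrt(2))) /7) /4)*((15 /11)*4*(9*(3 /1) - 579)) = -414*sqrt(2) /11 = -53.23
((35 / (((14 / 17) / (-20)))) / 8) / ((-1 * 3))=425 / 12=35.42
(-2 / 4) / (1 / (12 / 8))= -3 / 4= -0.75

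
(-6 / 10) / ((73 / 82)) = -246 / 365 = -0.67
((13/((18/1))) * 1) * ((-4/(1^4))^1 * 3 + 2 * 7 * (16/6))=494/27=18.30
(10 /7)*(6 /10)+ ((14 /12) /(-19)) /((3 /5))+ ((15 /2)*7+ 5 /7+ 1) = 65798 /1197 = 54.97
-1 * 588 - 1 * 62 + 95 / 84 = -54505 / 84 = -648.87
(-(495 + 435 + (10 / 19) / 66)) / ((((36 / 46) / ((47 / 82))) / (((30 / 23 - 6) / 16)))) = 27406405 / 137104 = 199.90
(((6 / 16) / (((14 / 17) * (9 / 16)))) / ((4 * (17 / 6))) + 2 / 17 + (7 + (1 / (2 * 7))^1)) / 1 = 864 / 119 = 7.26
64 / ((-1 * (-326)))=32 / 163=0.20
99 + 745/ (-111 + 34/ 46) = 233929/ 2536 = 92.24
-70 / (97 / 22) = -1540 / 97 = -15.88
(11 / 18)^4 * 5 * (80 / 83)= 366025 / 544563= 0.67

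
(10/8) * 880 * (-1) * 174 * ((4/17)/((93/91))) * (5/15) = -23223200/1581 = -14688.93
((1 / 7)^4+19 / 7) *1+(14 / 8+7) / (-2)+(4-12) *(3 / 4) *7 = -838627 / 19208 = -43.66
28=28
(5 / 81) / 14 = 5 / 1134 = 0.00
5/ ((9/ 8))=40/ 9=4.44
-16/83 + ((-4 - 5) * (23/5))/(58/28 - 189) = 31174/1086055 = 0.03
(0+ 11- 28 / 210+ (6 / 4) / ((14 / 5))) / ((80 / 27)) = 3.85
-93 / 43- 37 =-1684 / 43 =-39.16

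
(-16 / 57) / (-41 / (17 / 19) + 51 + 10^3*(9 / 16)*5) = -544 / 5460657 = -0.00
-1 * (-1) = 1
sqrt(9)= 3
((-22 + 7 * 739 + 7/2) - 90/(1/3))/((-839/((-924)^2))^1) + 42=-4970481.09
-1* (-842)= 842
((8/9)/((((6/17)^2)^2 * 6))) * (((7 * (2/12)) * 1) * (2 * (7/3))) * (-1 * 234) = -53202877/4374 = -12163.44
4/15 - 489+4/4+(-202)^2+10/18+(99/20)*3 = 7259701/180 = 40331.67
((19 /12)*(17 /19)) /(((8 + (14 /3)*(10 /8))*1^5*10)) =17 /1660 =0.01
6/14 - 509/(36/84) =-24932/21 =-1187.24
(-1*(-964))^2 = 929296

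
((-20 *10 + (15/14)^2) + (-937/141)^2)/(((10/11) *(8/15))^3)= -2406900743643/1773420544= -1357.21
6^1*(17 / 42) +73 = 528 / 7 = 75.43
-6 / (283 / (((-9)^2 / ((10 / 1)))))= -243 / 1415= -0.17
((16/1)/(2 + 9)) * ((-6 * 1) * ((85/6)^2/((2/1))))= -28900/33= -875.76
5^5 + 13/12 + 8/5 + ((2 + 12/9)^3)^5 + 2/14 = 140006283324196703/2008846980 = 69694847.20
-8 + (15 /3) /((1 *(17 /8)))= -96 /17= -5.65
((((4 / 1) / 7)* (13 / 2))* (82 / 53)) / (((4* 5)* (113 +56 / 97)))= 51701 / 20436535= 0.00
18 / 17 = 1.06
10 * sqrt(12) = 20 * sqrt(3) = 34.64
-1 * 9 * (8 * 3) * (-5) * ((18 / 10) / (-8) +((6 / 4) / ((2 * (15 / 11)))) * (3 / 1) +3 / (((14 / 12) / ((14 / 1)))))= 40419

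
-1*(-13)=13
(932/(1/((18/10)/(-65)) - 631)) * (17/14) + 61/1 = 1246205/21014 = 59.30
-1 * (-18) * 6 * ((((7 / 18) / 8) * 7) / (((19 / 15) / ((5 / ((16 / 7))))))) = 77175 / 1216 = 63.47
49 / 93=0.53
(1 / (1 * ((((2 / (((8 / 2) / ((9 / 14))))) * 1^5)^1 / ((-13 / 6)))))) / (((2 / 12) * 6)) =-182 / 27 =-6.74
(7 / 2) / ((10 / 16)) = 28 / 5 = 5.60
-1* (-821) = 821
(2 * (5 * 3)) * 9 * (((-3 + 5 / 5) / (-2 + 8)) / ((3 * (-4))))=15 / 2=7.50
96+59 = 155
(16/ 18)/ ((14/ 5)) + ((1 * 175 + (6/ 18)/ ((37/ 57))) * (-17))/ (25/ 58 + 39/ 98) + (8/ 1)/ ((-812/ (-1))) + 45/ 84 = -81869405783/ 22751892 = -3598.36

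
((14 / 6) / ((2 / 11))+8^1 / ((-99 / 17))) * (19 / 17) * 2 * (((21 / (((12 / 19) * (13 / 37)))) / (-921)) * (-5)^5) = 662966346875 / 80602236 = 8225.16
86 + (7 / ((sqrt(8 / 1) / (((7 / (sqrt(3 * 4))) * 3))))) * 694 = 86 + 17003 * sqrt(6) / 4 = 10498.17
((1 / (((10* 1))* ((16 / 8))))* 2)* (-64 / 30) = -16 / 75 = -0.21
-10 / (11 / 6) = -60 / 11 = -5.45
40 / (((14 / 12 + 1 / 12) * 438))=16 / 219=0.07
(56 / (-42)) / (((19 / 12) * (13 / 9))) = -144 / 247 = -0.58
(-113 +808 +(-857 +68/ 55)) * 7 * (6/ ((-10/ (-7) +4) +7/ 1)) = -866516/ 1595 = -543.27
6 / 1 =6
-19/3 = -6.33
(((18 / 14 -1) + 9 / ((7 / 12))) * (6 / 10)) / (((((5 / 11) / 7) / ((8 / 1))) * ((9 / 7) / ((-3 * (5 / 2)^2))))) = -16940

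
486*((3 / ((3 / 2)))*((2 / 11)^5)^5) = 0.00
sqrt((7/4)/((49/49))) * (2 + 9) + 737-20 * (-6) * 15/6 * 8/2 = 11 * sqrt(7)/2 + 1937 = 1951.55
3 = 3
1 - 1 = 0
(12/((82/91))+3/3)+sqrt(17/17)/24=14129/984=14.36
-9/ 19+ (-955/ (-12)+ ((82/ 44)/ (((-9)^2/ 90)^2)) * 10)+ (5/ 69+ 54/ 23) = 162814271/ 1557468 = 104.54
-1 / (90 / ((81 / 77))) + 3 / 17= 2157 / 13090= 0.16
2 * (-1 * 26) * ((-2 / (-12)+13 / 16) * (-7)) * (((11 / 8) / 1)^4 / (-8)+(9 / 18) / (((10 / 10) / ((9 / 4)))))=95047771 / 393216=241.72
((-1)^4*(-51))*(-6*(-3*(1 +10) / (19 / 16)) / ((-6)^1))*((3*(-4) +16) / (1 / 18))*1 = 1938816 / 19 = 102042.95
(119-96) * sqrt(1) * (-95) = -2185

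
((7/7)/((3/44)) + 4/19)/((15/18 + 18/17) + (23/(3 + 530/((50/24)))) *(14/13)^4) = 7.39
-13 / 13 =-1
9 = 9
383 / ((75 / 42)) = 5362 / 25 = 214.48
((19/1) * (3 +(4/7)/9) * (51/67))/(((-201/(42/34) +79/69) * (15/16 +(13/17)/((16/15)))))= -97498196/588211425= -0.17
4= 4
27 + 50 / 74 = 1024 / 37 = 27.68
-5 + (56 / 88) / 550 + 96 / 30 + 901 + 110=1009.20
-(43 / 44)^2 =-1849 / 1936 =-0.96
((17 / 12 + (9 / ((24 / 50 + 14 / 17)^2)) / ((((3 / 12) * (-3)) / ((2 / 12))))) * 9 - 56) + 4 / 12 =-49269185 / 920748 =-53.51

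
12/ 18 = 2/ 3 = 0.67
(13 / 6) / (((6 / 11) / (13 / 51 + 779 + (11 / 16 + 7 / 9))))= 273302029 / 88128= 3101.19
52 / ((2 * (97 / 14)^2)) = 5096 / 9409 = 0.54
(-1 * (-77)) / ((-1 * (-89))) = 77 / 89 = 0.87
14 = 14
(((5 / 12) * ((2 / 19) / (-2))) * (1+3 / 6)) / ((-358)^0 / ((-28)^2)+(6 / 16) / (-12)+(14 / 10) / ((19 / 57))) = -4900 / 621167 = -0.01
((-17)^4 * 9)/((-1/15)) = -11275335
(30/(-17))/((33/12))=-0.64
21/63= 1/3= 0.33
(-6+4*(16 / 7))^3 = 10648 / 343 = 31.04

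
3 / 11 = 0.27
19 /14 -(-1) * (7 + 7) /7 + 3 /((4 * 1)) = 115 /28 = 4.11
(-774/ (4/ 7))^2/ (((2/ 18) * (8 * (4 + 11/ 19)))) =418304817/ 928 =450759.50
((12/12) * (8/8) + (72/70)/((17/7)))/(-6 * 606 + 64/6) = -363/924460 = -0.00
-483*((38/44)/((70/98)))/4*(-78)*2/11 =2505321/1210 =2070.51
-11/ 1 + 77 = 66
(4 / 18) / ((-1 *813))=-2 / 7317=-0.00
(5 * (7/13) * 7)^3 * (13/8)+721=15680917/1352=11598.31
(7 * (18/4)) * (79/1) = 4977/2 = 2488.50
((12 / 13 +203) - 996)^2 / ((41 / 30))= 459062.82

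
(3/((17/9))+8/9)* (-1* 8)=-3032/153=-19.82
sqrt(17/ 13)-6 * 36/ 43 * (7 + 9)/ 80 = 0.14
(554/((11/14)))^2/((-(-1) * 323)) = 60155536/39083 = 1539.17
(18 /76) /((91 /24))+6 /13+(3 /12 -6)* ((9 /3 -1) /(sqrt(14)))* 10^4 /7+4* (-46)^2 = 14635162 /1729 -57500* sqrt(14) /49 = 4073.80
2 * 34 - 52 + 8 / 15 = 248 / 15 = 16.53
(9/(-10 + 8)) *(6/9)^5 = -16/27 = -0.59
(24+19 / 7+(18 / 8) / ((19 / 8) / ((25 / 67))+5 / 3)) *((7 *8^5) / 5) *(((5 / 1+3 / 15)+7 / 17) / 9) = 1581447872512 / 2048075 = 772163.07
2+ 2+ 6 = 10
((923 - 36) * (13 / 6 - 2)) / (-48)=-887 / 288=-3.08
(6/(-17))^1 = -6/17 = -0.35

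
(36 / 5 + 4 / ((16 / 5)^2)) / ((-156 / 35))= -17003 / 9984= -1.70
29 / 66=0.44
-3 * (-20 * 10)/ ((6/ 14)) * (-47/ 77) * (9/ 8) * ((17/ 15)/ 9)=-3995/ 33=-121.06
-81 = -81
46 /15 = 3.07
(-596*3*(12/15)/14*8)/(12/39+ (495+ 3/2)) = -743808/452095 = -1.65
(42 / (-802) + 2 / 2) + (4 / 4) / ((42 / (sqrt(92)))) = sqrt(23) / 21 + 380 / 401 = 1.18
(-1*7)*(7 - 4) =-21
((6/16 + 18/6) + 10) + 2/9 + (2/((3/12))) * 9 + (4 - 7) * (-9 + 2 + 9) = 5731/72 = 79.60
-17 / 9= -1.89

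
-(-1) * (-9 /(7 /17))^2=23409 /49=477.73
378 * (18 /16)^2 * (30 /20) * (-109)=-5006043 /64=-78219.42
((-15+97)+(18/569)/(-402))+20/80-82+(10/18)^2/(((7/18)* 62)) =78243083/297816876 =0.26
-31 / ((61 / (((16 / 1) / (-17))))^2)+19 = 20424075 / 1075369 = 18.99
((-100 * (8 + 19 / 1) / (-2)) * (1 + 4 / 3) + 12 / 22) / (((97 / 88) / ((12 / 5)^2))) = 39923712 / 2425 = 16463.39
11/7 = 1.57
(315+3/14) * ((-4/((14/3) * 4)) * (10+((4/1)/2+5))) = -1148.28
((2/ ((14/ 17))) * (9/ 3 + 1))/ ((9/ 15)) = 340/ 21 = 16.19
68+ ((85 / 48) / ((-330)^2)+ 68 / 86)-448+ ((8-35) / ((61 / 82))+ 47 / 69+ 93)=-20297502328007 / 63070349760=-321.82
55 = 55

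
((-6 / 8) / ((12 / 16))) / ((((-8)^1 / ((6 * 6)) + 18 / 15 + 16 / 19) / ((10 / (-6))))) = 1425 / 1556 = 0.92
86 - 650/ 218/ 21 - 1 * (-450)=1226579/ 2289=535.86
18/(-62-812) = -9/437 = -0.02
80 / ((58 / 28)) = 1120 / 29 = 38.62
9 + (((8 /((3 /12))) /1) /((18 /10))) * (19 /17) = 28.87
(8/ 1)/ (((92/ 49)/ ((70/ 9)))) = 6860/ 207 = 33.14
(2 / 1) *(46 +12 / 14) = 656 / 7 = 93.71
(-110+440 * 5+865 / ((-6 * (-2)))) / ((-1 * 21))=-25945 / 252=-102.96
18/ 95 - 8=-742/ 95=-7.81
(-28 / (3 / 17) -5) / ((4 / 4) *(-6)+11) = -491 / 15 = -32.73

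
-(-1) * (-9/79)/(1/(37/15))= -111/395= -0.28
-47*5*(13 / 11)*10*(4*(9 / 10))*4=-39992.73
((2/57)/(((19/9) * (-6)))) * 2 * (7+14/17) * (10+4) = -196/323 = -0.61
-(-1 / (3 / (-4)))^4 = -256 / 81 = -3.16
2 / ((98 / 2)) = 2 / 49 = 0.04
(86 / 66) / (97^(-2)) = 404587 / 33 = 12260.21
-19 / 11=-1.73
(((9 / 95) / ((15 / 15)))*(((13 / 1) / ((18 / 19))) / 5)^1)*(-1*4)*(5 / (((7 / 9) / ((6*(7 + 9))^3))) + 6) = -1035142212 / 175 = -5915098.35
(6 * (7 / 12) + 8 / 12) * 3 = 25 / 2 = 12.50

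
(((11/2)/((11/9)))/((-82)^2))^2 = 0.00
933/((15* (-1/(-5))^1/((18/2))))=2799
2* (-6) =-12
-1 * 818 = -818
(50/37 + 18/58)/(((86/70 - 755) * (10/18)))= -37443/9435962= -0.00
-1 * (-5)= 5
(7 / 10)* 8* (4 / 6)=56 / 15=3.73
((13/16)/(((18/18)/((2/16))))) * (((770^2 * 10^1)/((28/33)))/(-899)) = -45420375/57536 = -789.43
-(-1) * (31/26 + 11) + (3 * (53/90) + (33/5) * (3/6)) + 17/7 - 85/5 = 7337/2730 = 2.69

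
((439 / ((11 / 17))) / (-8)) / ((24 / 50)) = -186575 / 1056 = -176.68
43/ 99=0.43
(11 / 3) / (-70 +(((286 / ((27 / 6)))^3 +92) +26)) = 2673 / 187184240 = 0.00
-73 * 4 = -292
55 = 55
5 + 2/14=36/7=5.14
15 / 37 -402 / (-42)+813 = 213151 / 259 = 822.98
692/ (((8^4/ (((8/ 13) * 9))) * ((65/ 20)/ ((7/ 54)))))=1211/ 32448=0.04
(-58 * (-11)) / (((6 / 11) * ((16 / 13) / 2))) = 45617 / 24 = 1900.71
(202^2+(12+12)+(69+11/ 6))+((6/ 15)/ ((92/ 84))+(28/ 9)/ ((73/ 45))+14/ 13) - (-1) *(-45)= 26753698733/ 654810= 40857.19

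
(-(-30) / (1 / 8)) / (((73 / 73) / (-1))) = -240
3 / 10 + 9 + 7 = 163 / 10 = 16.30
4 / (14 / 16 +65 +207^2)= 0.00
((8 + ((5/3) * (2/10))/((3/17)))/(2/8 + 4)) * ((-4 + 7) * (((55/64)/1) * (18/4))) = 14685/544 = 26.99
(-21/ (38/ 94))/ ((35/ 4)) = -564/ 95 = -5.94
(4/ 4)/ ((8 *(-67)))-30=-16081/ 536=-30.00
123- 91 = 32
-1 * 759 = -759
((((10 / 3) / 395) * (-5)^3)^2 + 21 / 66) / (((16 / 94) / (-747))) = -6897681883 / 1098416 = -6279.66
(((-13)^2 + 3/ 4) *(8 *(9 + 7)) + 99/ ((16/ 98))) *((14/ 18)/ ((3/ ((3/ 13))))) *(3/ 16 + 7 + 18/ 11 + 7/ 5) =750184855/ 54912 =13661.58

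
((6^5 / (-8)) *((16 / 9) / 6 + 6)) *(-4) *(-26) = -636480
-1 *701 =-701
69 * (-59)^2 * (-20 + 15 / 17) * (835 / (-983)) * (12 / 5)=156435095700 / 16711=9361204.94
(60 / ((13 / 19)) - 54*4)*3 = -5004 / 13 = -384.92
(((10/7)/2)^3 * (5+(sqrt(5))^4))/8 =1875/1372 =1.37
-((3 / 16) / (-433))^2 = -9 / 47997184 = -0.00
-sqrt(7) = -2.65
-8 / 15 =-0.53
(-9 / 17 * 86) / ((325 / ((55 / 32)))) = -4257 / 17680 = -0.24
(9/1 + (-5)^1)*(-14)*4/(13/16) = -3584/13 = -275.69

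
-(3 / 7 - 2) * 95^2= 14182.14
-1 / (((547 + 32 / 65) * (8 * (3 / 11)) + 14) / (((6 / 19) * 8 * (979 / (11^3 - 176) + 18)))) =-2263976 / 57462517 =-0.04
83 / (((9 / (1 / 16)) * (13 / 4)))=83 / 468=0.18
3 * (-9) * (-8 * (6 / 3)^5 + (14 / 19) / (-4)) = 262845 / 38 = 6916.97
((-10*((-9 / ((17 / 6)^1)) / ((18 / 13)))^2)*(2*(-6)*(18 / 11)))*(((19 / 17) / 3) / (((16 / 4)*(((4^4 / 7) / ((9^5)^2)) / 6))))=95222530372251555 / 1729376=55061785506.59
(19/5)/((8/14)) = 133/20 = 6.65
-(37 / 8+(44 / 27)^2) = -42461 / 5832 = -7.28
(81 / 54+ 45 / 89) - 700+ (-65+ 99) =-118191 / 178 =-663.99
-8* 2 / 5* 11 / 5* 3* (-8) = 4224 / 25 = 168.96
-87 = -87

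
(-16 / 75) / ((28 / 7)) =-4 / 75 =-0.05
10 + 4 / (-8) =19 / 2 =9.50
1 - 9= -8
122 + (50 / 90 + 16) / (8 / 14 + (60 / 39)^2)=3992915 / 31284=127.63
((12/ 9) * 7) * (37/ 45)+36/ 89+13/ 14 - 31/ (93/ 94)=-3755489/ 168210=-22.33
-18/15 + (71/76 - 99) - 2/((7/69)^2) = -5466689/18620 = -293.59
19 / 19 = 1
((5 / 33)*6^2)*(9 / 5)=108 / 11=9.82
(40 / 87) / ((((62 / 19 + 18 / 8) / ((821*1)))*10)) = 249584 / 36453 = 6.85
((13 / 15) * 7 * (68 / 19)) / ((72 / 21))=10829 / 1710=6.33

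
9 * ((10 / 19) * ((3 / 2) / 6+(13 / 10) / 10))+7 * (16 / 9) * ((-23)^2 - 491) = 21361 / 45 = 474.69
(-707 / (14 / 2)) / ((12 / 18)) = -303 / 2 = -151.50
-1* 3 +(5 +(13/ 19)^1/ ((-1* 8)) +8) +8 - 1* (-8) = 3939/ 152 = 25.91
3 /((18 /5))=5 /6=0.83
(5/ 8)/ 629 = 5/ 5032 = 0.00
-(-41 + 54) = -13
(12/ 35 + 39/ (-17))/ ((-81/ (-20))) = -172/ 357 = -0.48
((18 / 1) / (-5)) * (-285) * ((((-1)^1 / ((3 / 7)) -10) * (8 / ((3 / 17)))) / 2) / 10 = -143412 / 5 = -28682.40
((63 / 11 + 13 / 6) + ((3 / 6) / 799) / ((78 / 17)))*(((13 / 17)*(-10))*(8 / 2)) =-241.47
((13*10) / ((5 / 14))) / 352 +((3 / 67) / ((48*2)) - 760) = -17899441 / 23584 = -758.97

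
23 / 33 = 0.70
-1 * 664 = -664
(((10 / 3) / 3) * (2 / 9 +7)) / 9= 650 / 729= 0.89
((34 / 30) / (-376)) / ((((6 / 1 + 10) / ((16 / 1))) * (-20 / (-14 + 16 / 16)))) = -221 / 112800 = -0.00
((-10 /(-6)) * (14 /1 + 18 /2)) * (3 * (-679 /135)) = -15617 /27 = -578.41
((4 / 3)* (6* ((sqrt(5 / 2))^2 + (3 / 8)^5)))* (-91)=-7476833 / 4096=-1825.40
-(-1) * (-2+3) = 1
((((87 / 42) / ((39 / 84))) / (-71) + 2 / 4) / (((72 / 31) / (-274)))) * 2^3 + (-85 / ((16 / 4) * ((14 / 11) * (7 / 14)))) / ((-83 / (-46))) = -1387066111 / 3217578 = -431.09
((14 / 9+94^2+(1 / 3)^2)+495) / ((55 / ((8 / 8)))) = 169.68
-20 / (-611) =20 / 611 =0.03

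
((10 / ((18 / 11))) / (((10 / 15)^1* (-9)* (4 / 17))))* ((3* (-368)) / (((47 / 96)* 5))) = 275264 / 141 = 1952.23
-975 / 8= -121.88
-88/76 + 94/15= 1456/285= 5.11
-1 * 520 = -520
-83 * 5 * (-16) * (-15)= -99600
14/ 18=0.78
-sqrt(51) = -7.14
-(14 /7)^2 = -4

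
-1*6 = -6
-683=-683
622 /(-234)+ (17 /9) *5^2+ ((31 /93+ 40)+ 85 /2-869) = -57845 /78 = -741.60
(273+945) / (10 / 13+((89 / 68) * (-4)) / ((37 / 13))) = -3319862 / 2917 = -1138.11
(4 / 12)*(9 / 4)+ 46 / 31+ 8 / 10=1881 / 620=3.03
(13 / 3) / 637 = 1 / 147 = 0.01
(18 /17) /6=0.18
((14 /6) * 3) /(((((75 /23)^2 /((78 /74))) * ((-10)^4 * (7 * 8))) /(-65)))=-89401 /1110000000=-0.00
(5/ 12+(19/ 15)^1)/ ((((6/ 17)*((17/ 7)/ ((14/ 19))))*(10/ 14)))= 34643/ 17100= 2.03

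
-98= -98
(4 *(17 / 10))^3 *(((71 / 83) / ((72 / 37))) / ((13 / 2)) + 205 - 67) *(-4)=-210791243096 / 1213875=-173651.52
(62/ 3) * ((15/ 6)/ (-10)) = -31/ 6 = -5.17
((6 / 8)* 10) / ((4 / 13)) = 195 / 8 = 24.38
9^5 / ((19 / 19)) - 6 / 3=59047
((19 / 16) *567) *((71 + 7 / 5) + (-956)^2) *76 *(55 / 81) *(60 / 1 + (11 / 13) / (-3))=147930461228473 / 78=1896544374724.01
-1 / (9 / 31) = -31 / 9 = -3.44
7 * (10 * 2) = 140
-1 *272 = -272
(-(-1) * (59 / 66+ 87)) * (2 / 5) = 5801 / 165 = 35.16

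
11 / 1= 11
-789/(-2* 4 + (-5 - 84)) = 789/97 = 8.13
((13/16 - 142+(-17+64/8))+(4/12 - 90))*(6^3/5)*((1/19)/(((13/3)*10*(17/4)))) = -310851/104975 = -2.96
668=668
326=326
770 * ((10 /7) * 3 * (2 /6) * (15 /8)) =4125 /2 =2062.50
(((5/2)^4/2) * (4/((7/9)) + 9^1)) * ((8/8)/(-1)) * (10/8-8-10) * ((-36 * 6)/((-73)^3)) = 111931875/43569904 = 2.57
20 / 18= 10 / 9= 1.11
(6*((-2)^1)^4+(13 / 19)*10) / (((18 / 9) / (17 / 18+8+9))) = 16609 / 18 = 922.72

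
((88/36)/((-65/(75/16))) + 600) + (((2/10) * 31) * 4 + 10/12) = 975713/1560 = 625.46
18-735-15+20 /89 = -65128 /89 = -731.78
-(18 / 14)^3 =-729 / 343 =-2.13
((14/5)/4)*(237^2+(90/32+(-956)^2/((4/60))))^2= 339550052787437247/2560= 132636739370092.67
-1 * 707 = -707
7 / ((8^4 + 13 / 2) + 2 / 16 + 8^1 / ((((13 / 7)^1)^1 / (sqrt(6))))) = 310617944 / 182048644705 - 326144*sqrt(6) / 182048644705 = 0.00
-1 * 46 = -46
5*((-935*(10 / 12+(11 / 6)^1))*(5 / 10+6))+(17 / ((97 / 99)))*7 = -23545357 / 291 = -80911.88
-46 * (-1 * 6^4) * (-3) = -178848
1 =1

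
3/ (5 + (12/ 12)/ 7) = 7/ 12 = 0.58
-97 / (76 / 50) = -2425 / 38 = -63.82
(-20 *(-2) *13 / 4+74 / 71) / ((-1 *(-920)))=1163 / 8165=0.14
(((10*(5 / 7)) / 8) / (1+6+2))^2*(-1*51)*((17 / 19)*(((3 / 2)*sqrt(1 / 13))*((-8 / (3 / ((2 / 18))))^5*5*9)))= 924800000*sqrt(13) / 173664821421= 0.02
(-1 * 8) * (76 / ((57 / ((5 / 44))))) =-40 / 33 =-1.21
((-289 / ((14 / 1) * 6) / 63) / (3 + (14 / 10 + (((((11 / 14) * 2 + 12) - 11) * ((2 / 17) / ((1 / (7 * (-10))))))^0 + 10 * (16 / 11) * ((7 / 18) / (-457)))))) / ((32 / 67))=-486689005 / 22932206976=-0.02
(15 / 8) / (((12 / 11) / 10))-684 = -10669 / 16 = -666.81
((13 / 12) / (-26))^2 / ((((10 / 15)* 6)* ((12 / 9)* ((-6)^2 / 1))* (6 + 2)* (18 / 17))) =17 / 15925248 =0.00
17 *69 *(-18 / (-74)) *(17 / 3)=59823 / 37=1616.84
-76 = -76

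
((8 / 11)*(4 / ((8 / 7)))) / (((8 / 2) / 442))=3094 / 11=281.27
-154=-154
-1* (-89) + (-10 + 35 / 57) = 4538 / 57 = 79.61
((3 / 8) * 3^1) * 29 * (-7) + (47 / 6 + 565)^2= 23609495 / 72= 327909.65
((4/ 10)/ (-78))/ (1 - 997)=1/ 194220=0.00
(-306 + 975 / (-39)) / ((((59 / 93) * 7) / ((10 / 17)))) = -307830 / 7021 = -43.84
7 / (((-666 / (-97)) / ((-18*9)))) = -165.16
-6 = -6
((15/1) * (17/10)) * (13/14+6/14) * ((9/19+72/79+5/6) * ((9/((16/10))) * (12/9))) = 5094645/8848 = 575.80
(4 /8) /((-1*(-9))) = 0.06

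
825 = 825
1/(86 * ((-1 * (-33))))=1/2838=0.00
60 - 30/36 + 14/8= 731/12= 60.92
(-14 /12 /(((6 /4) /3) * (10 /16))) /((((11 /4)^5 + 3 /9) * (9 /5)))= -57344 /4357593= -0.01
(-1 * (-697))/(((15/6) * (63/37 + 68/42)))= 83.93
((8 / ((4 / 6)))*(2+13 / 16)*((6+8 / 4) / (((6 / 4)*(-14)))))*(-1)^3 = 12.86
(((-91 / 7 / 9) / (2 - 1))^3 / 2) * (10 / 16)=-10985 / 11664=-0.94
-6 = -6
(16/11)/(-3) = -16/33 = -0.48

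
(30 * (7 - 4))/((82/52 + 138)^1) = 0.64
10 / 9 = 1.11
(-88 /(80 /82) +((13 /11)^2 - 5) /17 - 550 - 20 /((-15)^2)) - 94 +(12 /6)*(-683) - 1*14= -195728771 /92565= -2114.50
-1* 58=-58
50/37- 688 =-25406/37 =-686.65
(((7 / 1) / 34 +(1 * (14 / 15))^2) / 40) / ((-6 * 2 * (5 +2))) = -1177 / 3672000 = -0.00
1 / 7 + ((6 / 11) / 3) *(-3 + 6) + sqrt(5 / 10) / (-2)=53 / 77 - sqrt(2) / 4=0.33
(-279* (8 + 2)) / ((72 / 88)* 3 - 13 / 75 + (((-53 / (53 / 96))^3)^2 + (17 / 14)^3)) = -6316002000 / 1772007084323022233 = -0.00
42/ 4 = 21/ 2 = 10.50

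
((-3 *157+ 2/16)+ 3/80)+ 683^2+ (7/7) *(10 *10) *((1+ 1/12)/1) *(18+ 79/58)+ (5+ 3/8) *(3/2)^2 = 6516339167/13920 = 468127.81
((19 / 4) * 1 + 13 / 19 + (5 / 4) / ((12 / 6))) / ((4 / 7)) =6447 / 608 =10.60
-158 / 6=-79 / 3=-26.33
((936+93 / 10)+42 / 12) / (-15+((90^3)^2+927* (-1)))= 2372 / 1328602497645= 0.00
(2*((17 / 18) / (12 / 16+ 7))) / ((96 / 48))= 0.12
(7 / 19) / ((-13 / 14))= -98 / 247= -0.40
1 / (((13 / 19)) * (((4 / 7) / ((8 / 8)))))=133 / 52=2.56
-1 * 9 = -9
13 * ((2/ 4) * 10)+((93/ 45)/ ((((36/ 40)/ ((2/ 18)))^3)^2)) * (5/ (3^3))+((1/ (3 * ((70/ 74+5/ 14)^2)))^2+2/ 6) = 584179182650773557244/ 8936247052719140625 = 65.37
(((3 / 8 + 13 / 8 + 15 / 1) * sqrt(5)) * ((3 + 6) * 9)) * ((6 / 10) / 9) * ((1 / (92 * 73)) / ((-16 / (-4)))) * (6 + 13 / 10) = 459 * sqrt(5) / 18400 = 0.06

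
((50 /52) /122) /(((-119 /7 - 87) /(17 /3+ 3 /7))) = -100 /216489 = -0.00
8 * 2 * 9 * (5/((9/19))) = 1520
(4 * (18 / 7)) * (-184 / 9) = -1472 / 7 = -210.29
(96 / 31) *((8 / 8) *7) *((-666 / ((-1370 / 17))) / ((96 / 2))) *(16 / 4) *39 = 12363624 / 21235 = 582.23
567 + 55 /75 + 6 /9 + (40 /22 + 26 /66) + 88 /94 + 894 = 11365327 /7755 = 1465.55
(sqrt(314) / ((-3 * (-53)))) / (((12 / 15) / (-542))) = -1355 * sqrt(314) / 318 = -75.51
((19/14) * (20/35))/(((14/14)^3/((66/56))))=627/686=0.91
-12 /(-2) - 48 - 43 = -85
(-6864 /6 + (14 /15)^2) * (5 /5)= -257204 /225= -1143.13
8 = 8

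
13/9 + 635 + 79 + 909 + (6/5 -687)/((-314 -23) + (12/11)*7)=265180771/163035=1626.53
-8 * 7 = -56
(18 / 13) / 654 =3 / 1417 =0.00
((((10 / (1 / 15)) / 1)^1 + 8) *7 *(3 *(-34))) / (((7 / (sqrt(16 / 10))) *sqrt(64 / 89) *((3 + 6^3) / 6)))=-8058 *sqrt(890) / 365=-658.61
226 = 226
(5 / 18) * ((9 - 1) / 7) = 20 / 63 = 0.32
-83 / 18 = -4.61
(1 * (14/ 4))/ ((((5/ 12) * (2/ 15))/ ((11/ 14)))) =99/ 2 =49.50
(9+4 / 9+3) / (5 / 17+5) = 952 / 405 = 2.35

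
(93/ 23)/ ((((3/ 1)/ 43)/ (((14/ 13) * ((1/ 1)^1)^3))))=18662/ 299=62.41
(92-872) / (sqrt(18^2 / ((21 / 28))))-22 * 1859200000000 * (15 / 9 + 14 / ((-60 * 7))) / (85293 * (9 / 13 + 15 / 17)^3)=-2600149782230000000 / 12961314549-65 * sqrt(3) / 3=-200608530.78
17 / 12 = 1.42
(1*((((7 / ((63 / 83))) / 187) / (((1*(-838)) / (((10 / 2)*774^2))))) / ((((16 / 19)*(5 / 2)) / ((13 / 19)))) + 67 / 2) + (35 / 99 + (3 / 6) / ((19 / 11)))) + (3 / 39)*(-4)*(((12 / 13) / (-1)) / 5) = -95064665599 / 4116951540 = -23.09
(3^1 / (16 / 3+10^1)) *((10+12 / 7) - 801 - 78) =-54639 / 322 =-169.69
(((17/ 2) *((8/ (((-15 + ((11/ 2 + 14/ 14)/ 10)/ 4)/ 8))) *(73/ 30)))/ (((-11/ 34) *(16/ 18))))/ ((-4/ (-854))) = 864808224/ 13057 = 66233.30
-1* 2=-2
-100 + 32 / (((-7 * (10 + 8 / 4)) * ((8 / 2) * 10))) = -10501 / 105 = -100.01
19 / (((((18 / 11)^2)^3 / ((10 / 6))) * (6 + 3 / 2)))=33659659 / 153055008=0.22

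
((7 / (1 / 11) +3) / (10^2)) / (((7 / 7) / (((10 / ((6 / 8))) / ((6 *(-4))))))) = -4 / 9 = -0.44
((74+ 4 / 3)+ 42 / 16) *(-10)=-9355 / 12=-779.58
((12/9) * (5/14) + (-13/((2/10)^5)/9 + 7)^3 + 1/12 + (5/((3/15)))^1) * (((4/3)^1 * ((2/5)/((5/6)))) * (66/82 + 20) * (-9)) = 6375659806559447756/581175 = 10970292608180.75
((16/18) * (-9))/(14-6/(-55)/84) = -0.57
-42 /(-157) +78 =12288 /157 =78.27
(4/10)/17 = 2/85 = 0.02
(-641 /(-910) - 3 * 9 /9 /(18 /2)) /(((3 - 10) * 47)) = -1013 /898170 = -0.00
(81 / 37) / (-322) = -81 / 11914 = -0.01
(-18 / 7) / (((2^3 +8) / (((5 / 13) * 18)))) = -405 / 364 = -1.11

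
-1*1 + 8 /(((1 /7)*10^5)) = -12493 /12500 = -1.00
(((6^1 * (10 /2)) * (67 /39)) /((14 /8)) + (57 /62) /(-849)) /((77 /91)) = 47021551 /1351042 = 34.80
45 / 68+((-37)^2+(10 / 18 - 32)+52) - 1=850201 / 612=1389.22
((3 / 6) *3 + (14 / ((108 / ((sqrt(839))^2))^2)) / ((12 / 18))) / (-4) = -4933279 / 15552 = -317.21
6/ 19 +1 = 1.32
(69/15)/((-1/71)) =-1633/5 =-326.60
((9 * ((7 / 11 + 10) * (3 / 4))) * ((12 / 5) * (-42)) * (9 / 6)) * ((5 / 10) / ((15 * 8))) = -199017 / 4400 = -45.23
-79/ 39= -2.03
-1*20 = -20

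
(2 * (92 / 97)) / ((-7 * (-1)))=184 / 679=0.27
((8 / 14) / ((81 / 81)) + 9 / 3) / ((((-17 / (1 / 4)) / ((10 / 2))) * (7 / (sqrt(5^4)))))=-3125 / 3332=-0.94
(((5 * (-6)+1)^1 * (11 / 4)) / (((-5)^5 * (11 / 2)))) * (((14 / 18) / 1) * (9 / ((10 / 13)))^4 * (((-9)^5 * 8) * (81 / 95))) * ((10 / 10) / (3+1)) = -20215968003223083 / 2968750000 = -6809589.22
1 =1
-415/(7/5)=-2075/7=-296.43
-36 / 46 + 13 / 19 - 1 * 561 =-561.10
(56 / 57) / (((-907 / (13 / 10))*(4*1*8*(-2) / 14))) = 637 / 2067960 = 0.00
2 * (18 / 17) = 36 / 17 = 2.12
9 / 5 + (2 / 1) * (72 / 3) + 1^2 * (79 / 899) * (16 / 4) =50.15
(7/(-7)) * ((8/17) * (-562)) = 4496/17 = 264.47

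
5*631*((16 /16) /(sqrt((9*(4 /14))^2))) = 1226.94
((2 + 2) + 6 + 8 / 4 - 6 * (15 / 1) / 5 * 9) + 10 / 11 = -1640 / 11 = -149.09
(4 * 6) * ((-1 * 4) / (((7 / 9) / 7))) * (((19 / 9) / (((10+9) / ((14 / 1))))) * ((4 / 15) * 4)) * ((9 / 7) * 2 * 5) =-18432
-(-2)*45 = 90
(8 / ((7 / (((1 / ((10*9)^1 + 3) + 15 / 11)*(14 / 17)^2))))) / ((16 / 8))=157472 / 295647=0.53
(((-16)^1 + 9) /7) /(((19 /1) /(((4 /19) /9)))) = -4 /3249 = -0.00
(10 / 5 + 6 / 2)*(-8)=-40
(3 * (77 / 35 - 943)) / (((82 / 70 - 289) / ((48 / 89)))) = 790272 / 149431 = 5.29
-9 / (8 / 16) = -18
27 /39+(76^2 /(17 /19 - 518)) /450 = 19182289 /28738125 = 0.67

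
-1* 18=-18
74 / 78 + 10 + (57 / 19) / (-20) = 8423 / 780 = 10.80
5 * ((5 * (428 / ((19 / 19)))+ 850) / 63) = 14950 / 63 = 237.30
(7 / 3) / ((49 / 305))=305 / 21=14.52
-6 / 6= -1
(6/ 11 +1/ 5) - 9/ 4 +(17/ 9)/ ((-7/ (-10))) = 16547/ 13860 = 1.19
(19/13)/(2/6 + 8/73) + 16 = 24337/1261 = 19.30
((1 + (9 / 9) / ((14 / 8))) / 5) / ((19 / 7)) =11 / 95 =0.12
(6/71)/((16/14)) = 21/284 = 0.07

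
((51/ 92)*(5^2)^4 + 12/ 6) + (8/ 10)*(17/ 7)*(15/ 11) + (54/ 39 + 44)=19946404603/ 92092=216592.15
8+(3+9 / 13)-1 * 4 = 100 / 13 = 7.69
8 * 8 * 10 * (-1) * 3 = -1920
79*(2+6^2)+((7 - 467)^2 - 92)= 214510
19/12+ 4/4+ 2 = 55/12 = 4.58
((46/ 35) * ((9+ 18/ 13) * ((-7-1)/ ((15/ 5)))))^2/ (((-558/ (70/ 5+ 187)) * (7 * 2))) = -61245504/ 1796977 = -34.08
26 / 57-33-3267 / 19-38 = -242.49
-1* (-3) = 3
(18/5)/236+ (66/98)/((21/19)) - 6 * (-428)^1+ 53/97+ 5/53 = 2673022962317/1040384170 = 2569.27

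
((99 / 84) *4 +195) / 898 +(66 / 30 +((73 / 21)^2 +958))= 962824999 / 990045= 972.51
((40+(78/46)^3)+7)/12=157792/36501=4.32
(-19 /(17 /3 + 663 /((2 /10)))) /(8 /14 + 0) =-399 /39848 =-0.01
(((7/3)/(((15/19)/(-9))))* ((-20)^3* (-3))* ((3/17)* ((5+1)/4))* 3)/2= -4309200/17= -253482.35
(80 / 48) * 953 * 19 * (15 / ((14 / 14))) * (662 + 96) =343127650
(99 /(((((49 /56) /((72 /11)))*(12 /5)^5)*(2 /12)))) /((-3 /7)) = -3125 /24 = -130.21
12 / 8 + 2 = 7 / 2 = 3.50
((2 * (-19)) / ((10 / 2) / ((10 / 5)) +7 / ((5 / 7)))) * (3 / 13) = -380 / 533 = -0.71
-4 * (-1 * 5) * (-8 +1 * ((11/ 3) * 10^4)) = 2199520/ 3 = 733173.33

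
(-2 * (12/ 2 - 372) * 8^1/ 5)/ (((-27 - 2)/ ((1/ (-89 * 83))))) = 5856/ 1071115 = 0.01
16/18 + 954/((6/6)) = 954.89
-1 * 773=-773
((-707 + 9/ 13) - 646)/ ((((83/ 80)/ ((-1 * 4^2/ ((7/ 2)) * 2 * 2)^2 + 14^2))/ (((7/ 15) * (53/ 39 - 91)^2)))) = -2592296096.80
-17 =-17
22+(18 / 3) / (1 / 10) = 82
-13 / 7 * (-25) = 325 / 7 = 46.43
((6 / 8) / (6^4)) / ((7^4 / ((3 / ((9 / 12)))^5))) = 0.00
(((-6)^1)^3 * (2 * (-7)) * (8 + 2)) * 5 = 151200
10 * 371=3710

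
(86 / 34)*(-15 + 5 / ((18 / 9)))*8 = -4300 / 17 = -252.94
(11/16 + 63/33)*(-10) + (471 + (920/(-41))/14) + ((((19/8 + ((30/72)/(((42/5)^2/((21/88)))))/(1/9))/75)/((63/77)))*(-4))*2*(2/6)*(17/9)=408034093939/920581200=443.24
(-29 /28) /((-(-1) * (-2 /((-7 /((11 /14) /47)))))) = -9541 /44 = -216.84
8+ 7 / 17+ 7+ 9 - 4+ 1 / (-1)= 330 / 17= 19.41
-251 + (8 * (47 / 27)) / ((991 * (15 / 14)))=-100734841 / 401355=-250.99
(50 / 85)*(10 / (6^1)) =50 / 51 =0.98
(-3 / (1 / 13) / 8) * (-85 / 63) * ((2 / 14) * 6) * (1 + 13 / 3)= 30.07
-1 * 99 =-99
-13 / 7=-1.86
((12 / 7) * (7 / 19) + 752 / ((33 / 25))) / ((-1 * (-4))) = 89399 / 627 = 142.58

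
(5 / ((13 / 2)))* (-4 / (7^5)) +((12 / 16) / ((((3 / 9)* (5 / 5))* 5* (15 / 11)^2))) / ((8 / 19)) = 502150809 / 873964000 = 0.57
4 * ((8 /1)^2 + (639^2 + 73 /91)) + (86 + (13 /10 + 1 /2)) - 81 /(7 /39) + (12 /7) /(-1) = 743095994 /455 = 1633178.01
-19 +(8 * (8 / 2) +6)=19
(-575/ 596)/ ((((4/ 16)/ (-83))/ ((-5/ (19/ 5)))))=-1193125/ 2831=-421.45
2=2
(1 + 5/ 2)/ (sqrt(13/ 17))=7*sqrt(221)/ 26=4.00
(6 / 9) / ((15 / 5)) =2 / 9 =0.22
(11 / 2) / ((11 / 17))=17 / 2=8.50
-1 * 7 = -7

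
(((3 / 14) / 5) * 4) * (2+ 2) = 24 / 35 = 0.69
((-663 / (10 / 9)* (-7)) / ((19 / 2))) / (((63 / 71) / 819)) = 38552787 / 95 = 405818.81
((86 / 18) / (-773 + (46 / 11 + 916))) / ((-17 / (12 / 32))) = -473 / 660552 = -0.00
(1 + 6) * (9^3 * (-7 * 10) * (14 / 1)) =-5000940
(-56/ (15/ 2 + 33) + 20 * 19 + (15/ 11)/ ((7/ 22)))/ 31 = 217106/ 17577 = 12.35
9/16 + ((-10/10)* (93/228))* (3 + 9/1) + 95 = 27563/304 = 90.67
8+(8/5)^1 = 48/5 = 9.60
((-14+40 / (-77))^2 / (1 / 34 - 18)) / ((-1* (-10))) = -1634516 / 1393315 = -1.17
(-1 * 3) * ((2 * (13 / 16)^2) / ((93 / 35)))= -5915 / 3968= -1.49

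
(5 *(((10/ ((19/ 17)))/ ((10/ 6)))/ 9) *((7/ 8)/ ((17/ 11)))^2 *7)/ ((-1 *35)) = -5929/ 31008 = -0.19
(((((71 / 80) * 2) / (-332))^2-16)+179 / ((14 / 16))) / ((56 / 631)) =146892460794097 / 69132492800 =2124.80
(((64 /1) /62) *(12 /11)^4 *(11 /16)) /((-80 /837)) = -69984 /6655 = -10.52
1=1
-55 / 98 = -0.56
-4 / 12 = -1 / 3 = -0.33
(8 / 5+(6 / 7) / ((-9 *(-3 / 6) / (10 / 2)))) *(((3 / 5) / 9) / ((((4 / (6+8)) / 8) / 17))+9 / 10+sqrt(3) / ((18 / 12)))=536 *sqrt(3) / 315+131186 / 1575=86.24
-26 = -26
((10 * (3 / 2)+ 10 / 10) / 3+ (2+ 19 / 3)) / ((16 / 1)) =41 / 48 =0.85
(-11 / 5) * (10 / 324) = -11 / 162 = -0.07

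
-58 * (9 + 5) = -812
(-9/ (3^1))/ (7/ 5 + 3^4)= -15/ 412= -0.04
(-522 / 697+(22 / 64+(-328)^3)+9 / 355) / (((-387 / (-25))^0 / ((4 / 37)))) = -279404016739239 / 73240760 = -3814870.53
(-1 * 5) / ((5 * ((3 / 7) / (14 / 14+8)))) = -21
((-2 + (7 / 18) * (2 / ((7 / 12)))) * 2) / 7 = -0.19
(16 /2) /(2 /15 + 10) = 15 /19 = 0.79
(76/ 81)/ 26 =38/ 1053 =0.04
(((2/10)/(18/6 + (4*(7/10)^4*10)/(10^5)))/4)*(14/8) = 2187500/75002401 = 0.03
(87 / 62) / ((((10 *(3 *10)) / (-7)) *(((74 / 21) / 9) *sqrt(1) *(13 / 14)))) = -268569 / 2982200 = -0.09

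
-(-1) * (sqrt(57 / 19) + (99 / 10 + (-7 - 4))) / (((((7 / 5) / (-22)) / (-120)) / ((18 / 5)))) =-52272 / 7 + 47520 * sqrt(3) / 7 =4290.72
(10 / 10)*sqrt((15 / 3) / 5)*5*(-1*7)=-35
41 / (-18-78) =-41 / 96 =-0.43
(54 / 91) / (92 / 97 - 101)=-0.01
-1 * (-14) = 14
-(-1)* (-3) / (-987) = 1 / 329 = 0.00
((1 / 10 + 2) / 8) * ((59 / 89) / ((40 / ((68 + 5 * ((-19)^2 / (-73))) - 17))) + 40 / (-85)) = -1630503 / 176718400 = -0.01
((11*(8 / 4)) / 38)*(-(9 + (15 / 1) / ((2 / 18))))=-83.37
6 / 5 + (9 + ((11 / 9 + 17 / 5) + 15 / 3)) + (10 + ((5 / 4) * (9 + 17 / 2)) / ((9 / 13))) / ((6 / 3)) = 9749 / 240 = 40.62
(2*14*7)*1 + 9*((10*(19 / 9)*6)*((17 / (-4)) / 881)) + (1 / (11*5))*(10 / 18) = 16616150 / 87219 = 190.51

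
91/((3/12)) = 364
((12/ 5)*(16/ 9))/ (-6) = -32/ 45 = -0.71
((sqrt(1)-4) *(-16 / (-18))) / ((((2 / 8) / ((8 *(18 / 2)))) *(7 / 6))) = -4608 / 7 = -658.29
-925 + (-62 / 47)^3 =-96274603 / 103823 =-927.30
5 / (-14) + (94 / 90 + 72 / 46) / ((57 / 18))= 42853 / 91770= 0.47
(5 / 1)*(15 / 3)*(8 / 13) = 200 / 13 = 15.38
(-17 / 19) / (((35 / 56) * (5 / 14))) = -1904 / 475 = -4.01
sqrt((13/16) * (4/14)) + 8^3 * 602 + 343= sqrt(182)/28 + 308567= 308567.48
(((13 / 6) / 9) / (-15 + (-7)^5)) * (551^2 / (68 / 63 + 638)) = -2125207 / 312594168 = -0.01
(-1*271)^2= 73441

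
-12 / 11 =-1.09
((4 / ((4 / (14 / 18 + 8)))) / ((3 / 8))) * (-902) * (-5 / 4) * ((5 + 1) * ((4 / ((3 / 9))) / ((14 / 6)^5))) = 461751840 / 16807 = 27473.78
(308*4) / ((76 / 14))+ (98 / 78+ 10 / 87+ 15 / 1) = 243.32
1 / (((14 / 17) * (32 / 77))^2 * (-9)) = -34969 / 36864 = -0.95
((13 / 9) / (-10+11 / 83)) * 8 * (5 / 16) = -415 / 1134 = -0.37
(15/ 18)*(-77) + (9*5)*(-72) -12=-19897/ 6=-3316.17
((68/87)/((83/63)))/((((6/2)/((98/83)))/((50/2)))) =1166200/199781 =5.84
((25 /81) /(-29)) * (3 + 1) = -100 /2349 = -0.04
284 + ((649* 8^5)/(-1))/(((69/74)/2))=-3147412340/69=-45614671.59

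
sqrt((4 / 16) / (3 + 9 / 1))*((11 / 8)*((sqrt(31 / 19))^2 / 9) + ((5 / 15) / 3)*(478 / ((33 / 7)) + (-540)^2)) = 1463185445*sqrt(3) / 541728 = 4678.20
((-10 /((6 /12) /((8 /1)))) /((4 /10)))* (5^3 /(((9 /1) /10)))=-500000 /9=-55555.56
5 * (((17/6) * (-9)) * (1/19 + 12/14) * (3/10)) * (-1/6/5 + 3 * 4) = -2215389/5320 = -416.43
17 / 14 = 1.21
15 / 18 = 0.83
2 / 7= 0.29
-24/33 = -8/11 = -0.73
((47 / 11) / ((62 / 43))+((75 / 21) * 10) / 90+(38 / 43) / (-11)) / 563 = 6059611 / 1040163894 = 0.01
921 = 921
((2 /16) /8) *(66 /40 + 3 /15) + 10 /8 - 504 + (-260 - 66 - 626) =-1862043 /1280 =-1454.72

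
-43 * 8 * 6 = -2064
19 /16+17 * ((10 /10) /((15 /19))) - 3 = 4733 /240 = 19.72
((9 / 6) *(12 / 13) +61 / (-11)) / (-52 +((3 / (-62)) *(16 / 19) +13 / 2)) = 700910 / 7671521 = 0.09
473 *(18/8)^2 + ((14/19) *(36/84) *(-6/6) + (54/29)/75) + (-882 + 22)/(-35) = 3731790929/1542800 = 2418.84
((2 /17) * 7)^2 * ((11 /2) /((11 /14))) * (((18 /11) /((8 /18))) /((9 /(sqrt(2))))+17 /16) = 6174 * sqrt(2) /3179+343 /68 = 7.79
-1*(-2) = 2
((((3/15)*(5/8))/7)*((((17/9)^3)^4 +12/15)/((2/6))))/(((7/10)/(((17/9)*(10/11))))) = 247710476865051965/913377120979554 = 271.20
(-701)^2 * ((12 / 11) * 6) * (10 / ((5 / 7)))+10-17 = 495332131 / 11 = 45030193.73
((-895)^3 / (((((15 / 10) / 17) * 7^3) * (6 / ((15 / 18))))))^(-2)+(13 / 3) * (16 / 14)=386197450664282819979164 / 77982177537978730078125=4.95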